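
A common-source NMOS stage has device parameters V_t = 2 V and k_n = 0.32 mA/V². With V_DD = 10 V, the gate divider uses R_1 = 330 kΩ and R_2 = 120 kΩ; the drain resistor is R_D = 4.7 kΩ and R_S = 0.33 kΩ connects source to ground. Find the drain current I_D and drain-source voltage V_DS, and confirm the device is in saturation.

I_D ≈ 0.067 mA, V_DS ≈ 9.7 V

V_G = V_DD·R_2/(R_1+R_2) = 10×120/450 = 2.67 V.
Assume saturation: I_D = (k_n/2)(V_GS − V_t)² with V_GS = V_G − I_D·R_S = 2.67 − 0.33·I_D.
Substituting gives 0.0174·I_D² − 1.07·I_D + 0.0711 = 0, with roots I_D = 0.0665 or 61.4 mA.
The root I_D = 61.4 mA gives V_GS = -17.6 V ≤ V_t, so take I_D = 0.0665 mA.
Then V_GS = 2.64 V and V_DS = V_DD − I_D(R_D+R_S) = 10 − 0.0665×5.03 = 9.67 V.
Saturation requires V_DS ≥ V_GS − V_t = 0.645 V; 9.67 ≥ 0.645 ✓.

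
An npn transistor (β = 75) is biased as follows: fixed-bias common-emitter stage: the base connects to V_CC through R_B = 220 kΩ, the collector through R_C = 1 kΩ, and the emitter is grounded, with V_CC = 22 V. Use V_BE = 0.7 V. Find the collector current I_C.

Base loop: V_CC = I_B·R_B + V_BE, so I_B = (22 − 0.7)/220 kΩ = 0.0968 mA.
In the active region I_C = β·I_B = 75 × 0.0968 = 7.26 mA.
Collector loop: V_CE = V_CC − I_C·R_C = 22 − 7.26×1 = 14.7 V.
Since V_CE = 14.7 V > V_CE(sat) ≈ 0.2 V, the transistor is in the active region as assumed.

I_C ≈ 7.3 mA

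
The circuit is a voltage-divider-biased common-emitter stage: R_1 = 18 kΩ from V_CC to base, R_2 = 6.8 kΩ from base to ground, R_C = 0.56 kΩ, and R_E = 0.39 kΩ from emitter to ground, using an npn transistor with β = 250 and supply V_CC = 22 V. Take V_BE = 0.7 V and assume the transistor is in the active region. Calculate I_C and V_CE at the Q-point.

Thevenize the base divider: V_Th = V_CC·R_2/(R_1+R_2) = 22×6.8/24.8 = 6.03 V, R_Th = R_1‖R_2 = 4.94 kΩ.
Base-emitter loop: V_Th = I_B·R_Th + V_BE + (β+1)I_B·R_E, so I_B = (6.03 − 0.7) / (4.94 + 251×0.39) = 0.0519 mA.
I_C = β·I_B = 250×0.0519 = 13 mA, and I_E = (β+1)I_B = 13 mA.
V_CE = V_CC − I_C·R_C − I_E·R_E = 22 − 13×0.56 − 13×0.39 = 9.66 V.
V_CE = 9.66 V > 0.2 V confirms active-region operation.

I_C ≈ 13 mA, V_CE ≈ 9.7 V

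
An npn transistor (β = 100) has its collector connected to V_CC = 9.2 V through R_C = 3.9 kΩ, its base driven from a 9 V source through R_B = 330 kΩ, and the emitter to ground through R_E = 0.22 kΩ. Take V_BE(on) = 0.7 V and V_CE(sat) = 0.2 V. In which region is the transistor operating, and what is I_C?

saturation; I_C ≈ 2.2 mA

Assume active: I_B = (9 − 0.7)/(330 + 101×0.22) = 0.0236 mA, I_C = β·I_B = 2.36 mA.
Then V_CE = 9.2 − 2.36×3.9 − 2.38×0.22 = -0.514 V < 0.2 V — the active assumption fails.
Re-solve with V_CE = 0.2 V. KCL at the emitter: V_E/R_E = (V_BB−0.7−V_E)/R_B + (V_CC−0.2−V_E)/R_C, giving V_E = 0.486 V.
I_C = (V_CC − 0.2 − V_E)/R_C = (9 − 0.486)/3.9 = 2.18 mA.
Check: I_B = (8.3 − 0.486)/330 = 0.0237 mA, and β·I_B = 2.37 mA > I_C, confirming saturation.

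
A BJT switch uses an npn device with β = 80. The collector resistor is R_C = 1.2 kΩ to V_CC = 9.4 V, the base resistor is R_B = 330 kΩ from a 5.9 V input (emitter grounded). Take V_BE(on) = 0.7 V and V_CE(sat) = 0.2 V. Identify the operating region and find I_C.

active; I_C ≈ 1.3 mA

Assume active. Base-emitter loop: I_B = (V_BB − V_BE)/R_B = (5.9 − 0.7)/330 = 0.0158 mA.
I_C = β·I_B = 80×0.0158 = 1.26 mA.
V_CE = V_CC − I_C·R_C = 9.4 − 1.26×1.2 = 7.89 V > V_CE(sat), so the active-region assumption holds.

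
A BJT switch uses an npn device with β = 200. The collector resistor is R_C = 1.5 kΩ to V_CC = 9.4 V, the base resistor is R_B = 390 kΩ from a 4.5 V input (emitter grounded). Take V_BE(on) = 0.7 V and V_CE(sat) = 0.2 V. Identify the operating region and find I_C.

Assume active. Base-emitter loop: I_B = (V_BB − V_BE)/R_B = (4.5 − 0.7)/390 = 0.00974 mA.
I_C = β·I_B = 200×0.00974 = 1.95 mA.
V_CE = V_CC − I_C·R_C = 9.4 − 1.95×1.5 = 6.48 V > V_CE(sat), so the active-region assumption holds.

active; I_C ≈ 1.9 mA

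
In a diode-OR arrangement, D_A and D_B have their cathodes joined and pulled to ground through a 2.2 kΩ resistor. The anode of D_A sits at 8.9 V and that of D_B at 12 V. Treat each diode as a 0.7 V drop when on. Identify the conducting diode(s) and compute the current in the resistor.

Assume both conduct. Then node N would need to be at both 8.9−0.7 = 8.2 V and 12−0.7 = 11.3 V, which is impossible.
Assume only D_B conducts: V_N = 12 − 0.7 = 11.3 V, so I_R = 11.3/2.2 = 5.14 mA.
Check D_A: its anode-to-cathode voltage is 8.9 − 11.3 = -2.4 V < 0.7 V, so it is off. The assumption is consistent.

Only D_B conducts; I_R ≈ 5.1 mA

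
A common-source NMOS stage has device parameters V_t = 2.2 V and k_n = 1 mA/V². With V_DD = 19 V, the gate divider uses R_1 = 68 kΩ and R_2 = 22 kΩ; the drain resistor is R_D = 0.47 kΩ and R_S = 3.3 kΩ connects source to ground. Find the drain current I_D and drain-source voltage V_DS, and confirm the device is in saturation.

V_G = V_DD·R_2/(R_1+R_2) = 19×22/90 = 4.64 V.
Assume saturation: I_D = (k_n/2)(V_GS − V_t)² with V_GS = V_G − I_D·R_S = 4.64 − 3.3·I_D.
Substituting gives 5.44·I_D² − 9.07·I_D + 2.99 = 0, with roots I_D = 0.452 or 1.21 mA.
The root I_D = 1.21 mA gives V_GS = 0.643 V ≤ V_t, so take I_D = 0.452 mA.
Then V_GS = 3.15 V and V_DS = V_DD − I_D(R_D+R_S) = 19 − 0.452×3.77 = 17.3 V.
Saturation requires V_DS ≥ V_GS − V_t = 0.951 V; 17.3 ≥ 0.951 ✓.

I_D ≈ 0.45 mA, V_DS ≈ 17 V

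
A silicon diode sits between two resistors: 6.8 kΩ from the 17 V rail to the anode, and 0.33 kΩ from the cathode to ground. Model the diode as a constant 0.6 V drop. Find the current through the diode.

The two resistors are in series with the diode, so KVL gives 17 = I·6.8 + 0.6 + I·0.33.
I = (17 − 0.6) / (6.8 + 0.33) kΩ = 16.4 / 7.13 = 2.3 mA.

I ≈ 2.3 mA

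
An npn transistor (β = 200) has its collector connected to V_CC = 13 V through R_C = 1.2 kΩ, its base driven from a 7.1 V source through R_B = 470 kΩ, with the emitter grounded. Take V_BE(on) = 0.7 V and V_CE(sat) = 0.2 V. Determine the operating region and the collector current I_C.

Assume active. Base-emitter loop: I_B = (V_BB − V_BE)/R_B = (7.1 − 0.7)/470 = 0.0136 mA.
I_C = β·I_B = 200×0.0136 = 2.72 mA.
V_CE = V_CC − I_C·R_C = 13 − 2.72×1.2 = 9.73 V > V_CE(sat), so the active-region assumption holds.

active; I_C ≈ 2.7 mA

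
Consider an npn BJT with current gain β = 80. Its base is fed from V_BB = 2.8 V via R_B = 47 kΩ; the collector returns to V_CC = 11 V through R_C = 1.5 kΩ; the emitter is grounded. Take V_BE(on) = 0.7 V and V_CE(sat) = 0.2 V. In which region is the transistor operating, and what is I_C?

Assume active. Base-emitter loop: I_B = (V_BB − V_BE)/R_B = (2.8 − 0.7)/47 = 0.0447 mA.
I_C = β·I_B = 80×0.0447 = 3.57 mA.
V_CE = V_CC − I_C·R_C = 11 − 3.57×1.5 = 5.64 V > V_CE(sat), so the active-region assumption holds.

active; I_C ≈ 3.6 mA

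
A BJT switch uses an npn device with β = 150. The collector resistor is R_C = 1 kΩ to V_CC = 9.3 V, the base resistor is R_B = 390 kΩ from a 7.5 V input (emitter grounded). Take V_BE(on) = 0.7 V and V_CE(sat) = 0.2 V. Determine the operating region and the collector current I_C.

Assume active. Base-emitter loop: I_B = (V_BB − V_BE)/R_B = (7.5 − 0.7)/390 = 0.0174 mA.
I_C = β·I_B = 150×0.0174 = 2.62 mA.
V_CE = V_CC − I_C·R_C = 9.3 − 2.62×1 = 6.68 V > V_CE(sat), so the active-region assumption holds.

active; I_C ≈ 2.6 mA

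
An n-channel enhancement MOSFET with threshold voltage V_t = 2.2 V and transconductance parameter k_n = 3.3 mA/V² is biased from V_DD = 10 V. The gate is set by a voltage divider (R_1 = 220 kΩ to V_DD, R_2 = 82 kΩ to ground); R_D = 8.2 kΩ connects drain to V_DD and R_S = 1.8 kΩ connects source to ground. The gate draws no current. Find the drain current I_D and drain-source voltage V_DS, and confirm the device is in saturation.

I_D ≈ 0.13 mA, V_DS ≈ 8.7 V

V_G = V_DD·R_2/(R_1+R_2) = 10×82/302 = 2.72 V.
Assume saturation: I_D = (k_n/2)(V_GS − V_t)² with V_GS = V_G − I_D·R_S = 2.72 − 1.8·I_D.
Substituting gives 5.35·I_D² − 4.06·I_D + 0.438 = 0, with roots I_D = 0.13 or 0.629 mA.
The root I_D = 0.629 mA gives V_GS = 1.58 V ≤ V_t, so take I_D = 0.13 mA.
Then V_GS = 2.48 V and V_DS = V_DD − I_D(R_D+R_S) = 10 − 0.13×10 = 8.7 V.
Saturation requires V_DS ≥ V_GS − V_t = 0.281 V; 8.7 ≥ 0.281 ✓.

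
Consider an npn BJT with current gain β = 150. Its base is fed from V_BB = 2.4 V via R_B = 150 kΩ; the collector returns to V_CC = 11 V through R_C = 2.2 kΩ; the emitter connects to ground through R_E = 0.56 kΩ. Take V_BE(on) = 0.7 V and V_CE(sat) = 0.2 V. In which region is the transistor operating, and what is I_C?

active; I_C ≈ 1.1 mA

Assume active. Base-emitter loop: I_B = (V_BB − V_BE)/(R_B + (β+1)R_E) = (2.4 − 0.7)/(150 + 151×0.56) = 0.00725 mA.
I_C = β·I_B = 150×0.00725 = 1.09 mA.
V_CE = V_CC − I_C·R_C − I_E·R_E = 11 − 1.09×2.2 − 1.09×0.56 = 8 V > V_CE(sat), so the active-region assumption holds.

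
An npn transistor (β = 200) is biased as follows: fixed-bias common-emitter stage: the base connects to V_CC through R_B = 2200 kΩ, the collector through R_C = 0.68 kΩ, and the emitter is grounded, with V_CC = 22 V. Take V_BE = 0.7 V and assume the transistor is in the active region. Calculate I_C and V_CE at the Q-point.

I_C ≈ 1.9 mA, V_CE ≈ 21 V

Base loop: V_CC = I_B·R_B + V_BE, so I_B = (22 − 0.7)/2200 kΩ = 0.00968 mA.
In the active region I_C = β·I_B = 200 × 0.00968 = 1.94 mA.
Collector loop: V_CE = V_CC − I_C·R_C = 22 − 1.94×0.68 = 20.7 V.
Since V_CE = 20.7 V > V_CE(sat) ≈ 0.2 V, the transistor is in the active region as assumed.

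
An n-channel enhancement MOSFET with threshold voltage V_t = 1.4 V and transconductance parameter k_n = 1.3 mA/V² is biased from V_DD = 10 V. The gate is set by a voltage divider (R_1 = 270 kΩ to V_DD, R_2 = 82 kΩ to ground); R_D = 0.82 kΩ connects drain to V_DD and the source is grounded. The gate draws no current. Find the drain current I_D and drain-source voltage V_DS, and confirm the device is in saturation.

I_D ≈ 0.56 mA, V_DS ≈ 9.5 V

V_G = V_DD·R_2/(R_1+R_2) = 10×82/352 = 2.33 V. With the source grounded, V_GS = V_G = 2.33 V.
Assume saturation: I_D = (k_n/2)(V_GS − V_t)² = (1.3/2)×(2.33 − 1.4)² = 0.65×0.93² = 0.562 mA.
V_DS = V_DD − I_D·R_D = 10 − 0.562×0.82 = 9.54 V.
Saturation requires V_DS ≥ V_GS − V_t = 0.93 V; 9.54 ≥ 0.93 ✓.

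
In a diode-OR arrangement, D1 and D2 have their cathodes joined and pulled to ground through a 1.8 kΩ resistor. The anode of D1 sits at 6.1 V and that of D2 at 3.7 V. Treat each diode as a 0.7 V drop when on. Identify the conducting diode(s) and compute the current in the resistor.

Only D1 conducts; I_R ≈ 3 mA

Assume both conduct. Then node N would need to be at both 6.1−0.7 = 5.4 V and 3.7−0.7 = 3 V, which is impossible.
Assume only D1 conducts: V_N = 6.1 − 0.7 = 5.4 V, so I_R = 5.4/1.8 = 3 mA.
Check D2: its anode-to-cathode voltage is 3.7 − 5.4 = -1.7 V < 0.7 V, so it is off. The assumption is consistent.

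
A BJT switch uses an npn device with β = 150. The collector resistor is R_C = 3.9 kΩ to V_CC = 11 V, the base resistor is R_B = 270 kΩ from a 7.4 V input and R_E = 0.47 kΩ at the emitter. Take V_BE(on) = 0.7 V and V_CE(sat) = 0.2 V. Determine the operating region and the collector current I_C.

saturation; I_C ≈ 2.5 mA

Assume active: I_B = (7.4 − 0.7)/(270 + 151×0.47) = 0.0196 mA, I_C = β·I_B = 2.95 mA.
Then V_CE = 11 − 2.95×3.9 − 2.97×0.47 = -1.89 V < 0.2 V — the active assumption fails.
Re-solve with V_CE = 0.2 V. KCL at the emitter: V_E/R_E = (V_BB−0.7−V_E)/R_B + (V_CC−0.2−V_E)/R_C, giving V_E = 1.17 V.
I_C = (V_CC − 0.2 − V_E)/R_C = (10.8 − 1.17)/3.9 = 2.47 mA.
Check: I_B = (6.7 − 1.17)/270 = 0.0205 mA, and β·I_B = 3.07 mA > I_C, confirming saturation.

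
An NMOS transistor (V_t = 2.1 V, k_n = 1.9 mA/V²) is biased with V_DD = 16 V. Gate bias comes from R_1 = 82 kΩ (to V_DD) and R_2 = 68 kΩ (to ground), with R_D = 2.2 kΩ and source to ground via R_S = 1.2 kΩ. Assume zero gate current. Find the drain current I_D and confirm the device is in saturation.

I_D ≈ 2.9 mA

V_G = V_DD·R_2/(R_1+R_2) = 16×68/150 = 7.25 V.
Assume saturation: I_D = (k_n/2)(V_GS − V_t)² with V_GS = V_G − I_D·R_S = 7.25 − 1.2·I_D.
Substituting gives 1.37·I_D² − 12.7·I_D + 25.2 = 0, with roots I_D = 2.85 or 6.47 mA.
The root I_D = 6.47 mA gives V_GS = -0.51 V ≤ V_t, so take I_D = 2.85 mA.
Then V_GS = 3.83 V and V_DS = V_DD − I_D(R_D+R_S) = 16 − 2.85×3.4 = 6.31 V.
Saturation requires V_DS ≥ V_GS − V_t = 1.73 V; 6.31 ≥ 1.73 ✓.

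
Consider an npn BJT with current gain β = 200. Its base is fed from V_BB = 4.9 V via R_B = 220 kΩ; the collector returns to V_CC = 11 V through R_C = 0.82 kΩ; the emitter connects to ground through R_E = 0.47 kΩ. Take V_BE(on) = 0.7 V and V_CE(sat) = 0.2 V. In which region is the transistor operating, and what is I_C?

active; I_C ≈ 2.7 mA

Assume active. Base-emitter loop: I_B = (V_BB − V_BE)/(R_B + (β+1)R_E) = (4.9 − 0.7)/(220 + 201×0.47) = 0.0134 mA.
I_C = β·I_B = 200×0.0134 = 2.67 mA.
V_CE = V_CC − I_C·R_C − I_E·R_E = 11 − 2.67×0.82 − 2.68×0.47 = 7.55 V > V_CE(sat), so the active-region assumption holds.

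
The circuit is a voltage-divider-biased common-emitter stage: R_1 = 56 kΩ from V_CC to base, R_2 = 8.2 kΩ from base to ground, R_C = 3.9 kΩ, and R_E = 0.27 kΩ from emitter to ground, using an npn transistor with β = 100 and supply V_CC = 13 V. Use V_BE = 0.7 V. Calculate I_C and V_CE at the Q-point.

Thevenize the base divider: V_Th = V_CC·R_2/(R_1+R_2) = 13×8.2/64.2 = 1.66 V, R_Th = R_1‖R_2 = 7.15 kΩ.
Base-emitter loop: V_Th = I_B·R_Th + V_BE + (β+1)I_B·R_E, so I_B = (1.66 − 0.7) / (7.15 + 101×0.27) = 0.0279 mA.
I_C = β·I_B = 100×0.0279 = 2.79 mA, and I_E = (β+1)I_B = 2.82 mA.
V_CE = V_CC − I_C·R_C − I_E·R_E = 13 − 2.79×3.9 − 2.82×0.27 = 1.36 V.
V_CE = 1.36 V > 0.2 V confirms active-region operation.

I_C ≈ 2.8 mA, V_CE ≈ 1.4 V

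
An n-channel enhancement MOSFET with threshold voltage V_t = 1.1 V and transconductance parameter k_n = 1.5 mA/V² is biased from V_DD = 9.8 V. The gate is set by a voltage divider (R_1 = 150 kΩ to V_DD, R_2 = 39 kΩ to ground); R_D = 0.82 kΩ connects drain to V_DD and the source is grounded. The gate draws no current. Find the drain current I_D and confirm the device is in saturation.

I_D ≈ 0.64 mA

V_G = V_DD·R_2/(R_1+R_2) = 9.8×39/189 = 2.02 V. With the source grounded, V_GS = V_G = 2.02 V.
Assume saturation: I_D = (k_n/2)(V_GS − V_t)² = (1.5/2)×(2.02 − 1.1)² = 0.75×0.922² = 0.638 mA.
V_DS = V_DD − I_D·R_D = 9.8 − 0.638×0.82 = 9.28 V.
Saturation requires V_DS ≥ V_GS − V_t = 0.922 V; 9.28 ≥ 0.922 ✓.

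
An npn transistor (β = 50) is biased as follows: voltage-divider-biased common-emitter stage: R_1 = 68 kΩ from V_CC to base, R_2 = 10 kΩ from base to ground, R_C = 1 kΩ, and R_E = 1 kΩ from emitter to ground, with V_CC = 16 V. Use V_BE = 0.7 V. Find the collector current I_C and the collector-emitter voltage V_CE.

Thevenize the base divider: V_Th = V_CC·R_2/(R_1+R_2) = 16×10/78 = 2.05 V, R_Th = R_1‖R_2 = 8.72 kΩ.
Base-emitter loop: V_Th = I_B·R_Th + V_BE + (β+1)I_B·R_E, so I_B = (2.05 − 0.7) / (8.72 + 51×1) = 0.0226 mA.
I_C = β·I_B = 50×0.0226 = 1.13 mA, and I_E = (β+1)I_B = 1.15 mA.
V_CE = V_CC − I_C·R_C − I_E·R_E = 16 − 1.13×1 − 1.15×1 = 13.7 V.
V_CE = 13.7 V > 0.2 V confirms active-region operation.

I_C ≈ 1.1 mA, V_CE ≈ 14 V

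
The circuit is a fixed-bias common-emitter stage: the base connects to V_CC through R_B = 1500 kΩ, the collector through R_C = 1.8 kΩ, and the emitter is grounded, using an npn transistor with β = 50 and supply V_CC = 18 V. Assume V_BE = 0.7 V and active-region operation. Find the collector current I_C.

I_C ≈ 0.58 mA

Base loop: V_CC = I_B·R_B + V_BE, so I_B = (18 − 0.7)/1500 kΩ = 0.0115 mA.
In the active region I_C = β·I_B = 50 × 0.0115 = 0.577 mA.
Collector loop: V_CE = V_CC − I_C·R_C = 18 − 0.577×1.8 = 17 V.
Since V_CE = 17 V > V_CE(sat) ≈ 0.2 V, the transistor is in the active region as assumed.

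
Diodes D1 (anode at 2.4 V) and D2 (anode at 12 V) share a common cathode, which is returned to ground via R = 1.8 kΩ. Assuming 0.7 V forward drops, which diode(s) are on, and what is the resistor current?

Only D2 conducts; I_R ≈ 6.3 mA

Assume both conduct. Then node N would need to be at both 2.4−0.7 = 1.7 V and 12−0.7 = 11.3 V, which is impossible.
Assume only D2 conducts: V_N = 12 − 0.7 = 11.3 V, so I_R = 11.3/1.8 = 6.28 mA.
Check D1: its anode-to-cathode voltage is 2.4 − 11.3 = -8.9 V < 0.7 V, so it is off. The assumption is consistent.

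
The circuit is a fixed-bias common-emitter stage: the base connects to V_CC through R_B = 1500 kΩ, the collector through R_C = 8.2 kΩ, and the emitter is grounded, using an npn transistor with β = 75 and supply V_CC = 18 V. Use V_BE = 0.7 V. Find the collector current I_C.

Base loop: V_CC = I_B·R_B + V_BE, so I_B = (18 − 0.7)/1500 kΩ = 0.0115 mA.
In the active region I_C = β·I_B = 75 × 0.0115 = 0.865 mA.
Collector loop: V_CE = V_CC − I_C·R_C = 18 − 0.865×8.2 = 10.9 V.
Since V_CE = 10.9 V > V_CE(sat) ≈ 0.2 V, the transistor is in the active region as assumed.

I_C ≈ 0.87 mA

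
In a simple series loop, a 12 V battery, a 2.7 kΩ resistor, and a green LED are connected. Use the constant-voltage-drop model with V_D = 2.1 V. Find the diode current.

I ≈ 3.7 mA

KVL around the loop: 12 = V_D + I·R = 2.1 + I × 2.7 kΩ.
So I = (12 − 2.1) / 2.7 kΩ = 9.9 / 2.7 = 3.67 mA.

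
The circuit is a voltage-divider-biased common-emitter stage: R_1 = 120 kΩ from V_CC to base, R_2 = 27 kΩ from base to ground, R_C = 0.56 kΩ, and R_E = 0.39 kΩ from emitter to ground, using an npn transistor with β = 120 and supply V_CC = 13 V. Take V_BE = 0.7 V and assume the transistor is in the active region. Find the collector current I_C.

Thevenize the base divider: V_Th = V_CC·R_2/(R_1+R_2) = 13×27/147 = 2.39 V, R_Th = R_1‖R_2 = 22 kΩ.
Base-emitter loop: V_Th = I_B·R_Th + V_BE + (β+1)I_B·R_E, so I_B = (2.39 − 0.7) / (22 + 121×0.39) = 0.0244 mA.
I_C = β·I_B = 120×0.0244 = 2.93 mA, and I_E = (β+1)I_B = 2.95 mA.
V_CE = V_CC − I_C·R_C − I_E·R_E = 13 − 2.93×0.56 − 2.95×0.39 = 10.2 V.
V_CE = 10.2 V > 0.2 V confirms active-region operation.

I_C ≈ 2.9 mA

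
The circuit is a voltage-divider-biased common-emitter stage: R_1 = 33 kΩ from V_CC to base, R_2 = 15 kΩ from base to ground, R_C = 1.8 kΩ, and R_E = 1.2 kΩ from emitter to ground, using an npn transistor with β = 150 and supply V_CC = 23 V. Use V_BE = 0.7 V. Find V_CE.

Thevenize the base divider: V_Th = V_CC·R_2/(R_1+R_2) = 23×15/48 = 7.19 V, R_Th = R_1‖R_2 = 10.3 kΩ.
Base-emitter loop: V_Th = I_B·R_Th + V_BE + (β+1)I_B·R_E, so I_B = (7.19 − 0.7) / (10.3 + 151×1.2) = 0.0339 mA.
I_C = β·I_B = 150×0.0339 = 5.08 mA, and I_E = (β+1)I_B = 5.12 mA.
V_CE = V_CC − I_C·R_C − I_E·R_E = 23 − 5.08×1.8 − 5.12×1.2 = 7.72 V.
V_CE = 7.72 V > 0.2 V confirms active-region operation.

V_CE ≈ 7.7 V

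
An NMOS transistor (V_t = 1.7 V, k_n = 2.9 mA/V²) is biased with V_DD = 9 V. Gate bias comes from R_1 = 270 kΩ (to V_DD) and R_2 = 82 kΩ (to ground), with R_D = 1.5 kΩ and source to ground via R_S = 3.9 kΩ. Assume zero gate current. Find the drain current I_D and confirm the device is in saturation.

I_D ≈ 0.053 mA

V_G = V_DD·R_2/(R_1+R_2) = 9×82/352 = 2.1 V.
Assume saturation: I_D = (k_n/2)(V_GS − V_t)² with V_GS = V_G − I_D·R_S = 2.1 − 3.9·I_D.
Substituting gives 22.1·I_D² − 5.49·I_D + 0.228 = 0, with roots I_D = 0.0528 or 0.196 mA.
The root I_D = 0.196 mA gives V_GS = 1.33 V ≤ V_t, so take I_D = 0.0528 mA.
Then V_GS = 1.89 V and V_DS = V_DD − I_D(R_D+R_S) = 9 − 0.0528×5.4 = 8.72 V.
Saturation requires V_DS ≥ V_GS − V_t = 0.191 V; 8.72 ≥ 0.191 ✓.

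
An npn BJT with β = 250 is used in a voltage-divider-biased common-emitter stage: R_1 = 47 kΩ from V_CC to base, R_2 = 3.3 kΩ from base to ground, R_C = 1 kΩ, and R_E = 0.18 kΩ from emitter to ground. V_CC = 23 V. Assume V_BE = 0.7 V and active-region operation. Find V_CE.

V_CE ≈ 18 V

Thevenize the base divider: V_Th = V_CC·R_2/(R_1+R_2) = 23×3.3/50.3 = 1.51 V, R_Th = R_1‖R_2 = 3.08 kΩ.
Base-emitter loop: V_Th = I_B·R_Th + V_BE + (β+1)I_B·R_E, so I_B = (1.51 − 0.7) / (3.08 + 251×0.18) = 0.0168 mA.
I_C = β·I_B = 250×0.0168 = 4.19 mA, and I_E = (β+1)I_B = 4.21 mA.
V_CE = V_CC − I_C·R_C − I_E·R_E = 23 − 4.19×1 − 4.21×0.18 = 18.1 V.
V_CE = 18.1 V > 0.2 V confirms active-region operation.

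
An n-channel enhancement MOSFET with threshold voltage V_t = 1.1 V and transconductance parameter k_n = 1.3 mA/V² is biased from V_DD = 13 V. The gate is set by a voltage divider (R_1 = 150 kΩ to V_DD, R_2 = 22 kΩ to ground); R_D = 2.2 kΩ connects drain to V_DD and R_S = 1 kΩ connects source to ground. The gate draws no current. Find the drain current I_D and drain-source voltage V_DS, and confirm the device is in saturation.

I_D ≈ 0.12 mA, V_DS ≈ 13 V

V_G = V_DD·R_2/(R_1+R_2) = 13×22/172 = 1.66 V.
Assume saturation: I_D = (k_n/2)(V_GS − V_t)² with V_GS = V_G − I_D·R_S = 1.66 − 1·I_D.
Substituting gives 0.65·I_D² − 1.73·I_D + 0.206 = 0, with roots I_D = 0.125 or 2.54 mA.
The root I_D = 2.54 mA gives V_GS = -0.877 V ≤ V_t, so take I_D = 0.125 mA.
Then V_GS = 1.54 V and V_DS = V_DD − I_D(R_D+R_S) = 13 − 0.125×3.2 = 12.6 V.
Saturation requires V_DS ≥ V_GS − V_t = 0.438 V; 12.6 ≥ 0.438 ✓.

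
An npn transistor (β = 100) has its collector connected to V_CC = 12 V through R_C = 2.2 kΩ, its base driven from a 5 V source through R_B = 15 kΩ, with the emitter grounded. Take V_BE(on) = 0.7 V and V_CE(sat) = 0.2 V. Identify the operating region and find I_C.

Assume active: I_B = (5 − 0.7)/15 = 0.287 mA, giving I_C = β·I_B = 28.7 mA.
But then V_CE = 12 − 28.7×2.2 = -51.1 V < V_CE(sat) = 0.2 V — impossible in the active region.
So the transistor is saturated. With V_CE = 0.2 V, I_C = (V_CC − 0.2)/R_C = 11.8/2.2 = 5.36 mA.
Check: β·I_B = 28.7 mA > I_C = 5.36 mA, confirming saturation.

saturation; I_C ≈ 5.4 mA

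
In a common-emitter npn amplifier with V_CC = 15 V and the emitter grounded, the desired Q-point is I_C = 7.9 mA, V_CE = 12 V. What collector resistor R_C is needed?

R_C ≈ 0.38 kΩ

Collector loop: V_CC = I_C·R_C + V_CE.
R_C = (V_CC − V_CE)/I_C = (15 − 12)/7.9 = 0.38 kΩ.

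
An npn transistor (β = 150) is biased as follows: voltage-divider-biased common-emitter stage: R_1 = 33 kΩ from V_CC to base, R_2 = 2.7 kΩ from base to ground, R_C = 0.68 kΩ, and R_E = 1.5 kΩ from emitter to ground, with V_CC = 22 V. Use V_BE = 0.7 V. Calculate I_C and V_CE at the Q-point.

Thevenize the base divider: V_Th = V_CC·R_2/(R_1+R_2) = 22×2.7/35.7 = 1.66 V, R_Th = R_1‖R_2 = 2.5 kΩ.
Base-emitter loop: V_Th = I_B·R_Th + V_BE + (β+1)I_B·R_E, so I_B = (1.66 − 0.7) / (2.5 + 151×1.5) = 0.00421 mA.
I_C = β·I_B = 150×0.00421 = 0.631 mA, and I_E = (β+1)I_B = 0.636 mA.
V_CE = V_CC − I_C·R_C − I_E·R_E = 22 − 0.631×0.68 − 0.636×1.5 = 20.6 V.
V_CE = 20.6 V > 0.2 V confirms active-region operation.

I_C ≈ 0.63 mA, V_CE ≈ 21 V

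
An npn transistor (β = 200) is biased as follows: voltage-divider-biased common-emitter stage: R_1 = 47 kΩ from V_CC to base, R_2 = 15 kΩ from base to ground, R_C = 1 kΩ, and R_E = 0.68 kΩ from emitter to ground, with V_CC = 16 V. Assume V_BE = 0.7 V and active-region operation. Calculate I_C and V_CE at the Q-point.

I_C ≈ 4.3 mA, V_CE ≈ 8.8 V

Thevenize the base divider: V_Th = V_CC·R_2/(R_1+R_2) = 16×15/62 = 3.87 V, R_Th = R_1‖R_2 = 11.4 kΩ.
Base-emitter loop: V_Th = I_B·R_Th + V_BE + (β+1)I_B·R_E, so I_B = (3.87 − 0.7) / (11.4 + 201×0.68) = 0.0214 mA.
I_C = β·I_B = 200×0.0214 = 4.28 mA, and I_E = (β+1)I_B = 4.31 mA.
V_CE = V_CC − I_C·R_C − I_E·R_E = 16 − 4.28×1 − 4.31×0.68 = 8.79 V.
V_CE = 8.79 V > 0.2 V confirms active-region operation.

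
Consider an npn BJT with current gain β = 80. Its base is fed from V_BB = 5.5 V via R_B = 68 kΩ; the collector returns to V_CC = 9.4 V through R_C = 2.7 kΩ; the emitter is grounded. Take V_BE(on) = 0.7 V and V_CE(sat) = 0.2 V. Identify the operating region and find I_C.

saturation; I_C ≈ 3.4 mA

Assume active: I_B = (5.5 − 0.7)/68 = 0.0706 mA, giving I_C = β·I_B = 5.65 mA.
But then V_CE = 9.4 − 5.65×2.7 = -5.85 V < V_CE(sat) = 0.2 V — impossible in the active region.
So the transistor is saturated. With V_CE = 0.2 V, I_C = (V_CC − 0.2)/R_C = 9.2/2.7 = 3.41 mA.
Check: β·I_B = 5.65 mA > I_C = 3.41 mA, confirming saturation.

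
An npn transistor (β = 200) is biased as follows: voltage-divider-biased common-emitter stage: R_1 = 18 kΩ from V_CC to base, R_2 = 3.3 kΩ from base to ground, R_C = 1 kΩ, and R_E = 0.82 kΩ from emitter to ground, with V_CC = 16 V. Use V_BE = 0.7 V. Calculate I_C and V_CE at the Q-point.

Thevenize the base divider: V_Th = V_CC·R_2/(R_1+R_2) = 16×3.3/21.3 = 2.48 V, R_Th = R_1‖R_2 = 2.79 kΩ.
Base-emitter loop: V_Th = I_B·R_Th + V_BE + (β+1)I_B·R_E, so I_B = (2.48 − 0.7) / (2.79 + 201×0.82) = 0.0106 mA.
I_C = β·I_B = 200×0.0106 = 2.12 mA, and I_E = (β+1)I_B = 2.13 mA.
V_CE = V_CC − I_C·R_C − I_E·R_E = 16 − 2.12×1 − 2.13×0.82 = 12.1 V.
V_CE = 12.1 V > 0.2 V confirms active-region operation.

I_C ≈ 2.1 mA, V_CE ≈ 12 V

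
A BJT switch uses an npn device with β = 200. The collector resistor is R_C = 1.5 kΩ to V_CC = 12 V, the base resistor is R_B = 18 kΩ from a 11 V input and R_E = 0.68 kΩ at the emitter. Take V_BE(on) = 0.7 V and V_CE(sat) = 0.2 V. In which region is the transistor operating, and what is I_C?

saturation; I_C ≈ 5.3 mA

Assume active: I_B = (11 − 0.7)/(18 + 201×0.68) = 0.0666 mA, I_C = β·I_B = 13.3 mA.
Then V_CE = 12 − 13.3×1.5 − 13.4×0.68 = -17.1 V < 0.2 V — the active assumption fails.
Re-solve with V_CE = 0.2 V. KCL at the emitter: V_E/R_E = (V_BB−0.7−V_E)/R_B + (V_CC−0.2−V_E)/R_C, giving V_E = 3.85 V.
I_C = (V_CC − 0.2 − V_E)/R_C = (11.8 − 3.85)/1.5 = 5.3 mA.
Check: I_B = (10.3 − 3.85)/18 = 0.358 mA, and β·I_B = 71.7 mA > I_C, confirming saturation.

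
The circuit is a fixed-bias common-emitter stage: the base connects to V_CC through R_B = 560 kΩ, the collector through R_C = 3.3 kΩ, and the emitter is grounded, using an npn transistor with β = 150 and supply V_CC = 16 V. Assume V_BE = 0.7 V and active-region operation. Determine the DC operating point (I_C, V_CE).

Base loop: V_CC = I_B·R_B + V_BE, so I_B = (16 − 0.7)/560 kΩ = 0.0273 mA.
In the active region I_C = β·I_B = 150 × 0.0273 = 4.1 mA.
Collector loop: V_CE = V_CC − I_C·R_C = 16 − 4.1×3.3 = 2.48 V.
Since V_CE = 2.48 V > V_CE(sat) ≈ 0.2 V, the transistor is in the active region as assumed.

I_C ≈ 4.1 mA, V_CE ≈ 2.5 V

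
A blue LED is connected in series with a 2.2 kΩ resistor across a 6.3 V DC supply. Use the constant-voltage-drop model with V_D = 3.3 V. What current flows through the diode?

I ≈ 1.4 mA

KVL around the loop: 6.3 = V_D + I·R = 3.3 + I × 2.2 kΩ.
So I = (6.3 − 3.3) / 2.2 kΩ = 3 / 2.2 = 1.36 mA.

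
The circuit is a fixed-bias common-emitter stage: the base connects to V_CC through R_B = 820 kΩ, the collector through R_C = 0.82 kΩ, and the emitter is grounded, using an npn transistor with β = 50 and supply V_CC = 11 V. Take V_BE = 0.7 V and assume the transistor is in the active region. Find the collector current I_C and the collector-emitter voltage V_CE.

Base loop: V_CC = I_B·R_B + V_BE, so I_B = (11 − 0.7)/820 kΩ = 0.0126 mA.
In the active region I_C = β·I_B = 50 × 0.0126 = 0.628 mA.
Collector loop: V_CE = V_CC − I_C·R_C = 11 − 0.628×0.82 = 10.5 V.
Since V_CE = 10.5 V > V_CE(sat) ≈ 0.2 V, the transistor is in the active region as assumed.

I_C ≈ 0.63 mA, V_CE ≈ 10 V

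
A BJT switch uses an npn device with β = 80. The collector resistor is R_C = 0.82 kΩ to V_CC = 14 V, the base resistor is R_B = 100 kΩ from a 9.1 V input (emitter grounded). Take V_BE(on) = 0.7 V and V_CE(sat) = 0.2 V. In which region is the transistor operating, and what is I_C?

Assume active. Base-emitter loop: I_B = (V_BB − V_BE)/R_B = (9.1 − 0.7)/100 = 0.084 mA.
I_C = β·I_B = 80×0.084 = 6.72 mA.
V_CE = V_CC − I_C·R_C = 14 − 6.72×0.82 = 8.49 V > V_CE(sat), so the active-region assumption holds.

active; I_C ≈ 6.7 mA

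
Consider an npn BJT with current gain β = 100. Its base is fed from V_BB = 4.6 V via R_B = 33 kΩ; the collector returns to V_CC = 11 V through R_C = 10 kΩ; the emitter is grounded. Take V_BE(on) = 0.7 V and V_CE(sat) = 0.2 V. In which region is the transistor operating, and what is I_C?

Assume active: I_B = (4.6 − 0.7)/33 = 0.118 mA, giving I_C = β·I_B = 11.8 mA.
But then V_CE = 11 − 11.8×10 = -107 V < V_CE(sat) = 0.2 V — impossible in the active region.
So the transistor is saturated. With V_CE = 0.2 V, I_C = (V_CC − 0.2)/R_C = 10.8/10 = 1.08 mA.
Check: β·I_B = 11.8 mA > I_C = 1.08 mA, confirming saturation.

saturation; I_C ≈ 1.1 mA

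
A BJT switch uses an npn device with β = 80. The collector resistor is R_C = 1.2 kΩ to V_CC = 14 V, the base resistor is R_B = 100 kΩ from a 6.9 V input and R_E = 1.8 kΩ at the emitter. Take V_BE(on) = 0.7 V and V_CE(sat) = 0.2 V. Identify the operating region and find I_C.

active; I_C ≈ 2 mA

Assume active. Base-emitter loop: I_B = (V_BB − V_BE)/(R_B + (β+1)R_E) = (6.9 − 0.7)/(100 + 81×1.8) = 0.0252 mA.
I_C = β·I_B = 80×0.0252 = 2.02 mA.
V_CE = V_CC − I_C·R_C − I_E·R_E = 14 − 2.02×1.2 − 2.04×1.8 = 7.9 V > V_CE(sat), so the active-region assumption holds.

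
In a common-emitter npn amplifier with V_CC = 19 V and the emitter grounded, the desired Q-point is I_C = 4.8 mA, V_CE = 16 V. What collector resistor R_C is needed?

Collector loop: V_CC = I_C·R_C + V_CE.
R_C = (V_CC − V_CE)/I_C = (19 − 16)/4.8 = 0.625 kΩ.

R_C ≈ 0.62 kΩ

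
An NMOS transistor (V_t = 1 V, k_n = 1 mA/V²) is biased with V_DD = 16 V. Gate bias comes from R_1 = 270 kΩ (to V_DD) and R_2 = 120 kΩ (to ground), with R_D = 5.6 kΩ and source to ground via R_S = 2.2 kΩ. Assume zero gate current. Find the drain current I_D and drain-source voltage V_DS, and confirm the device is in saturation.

V_G = V_DD·R_2/(R_1+R_2) = 16×120/390 = 4.92 V.
Assume saturation: I_D = (k_n/2)(V_GS − V_t)² with V_GS = V_G − I_D·R_S = 4.92 − 2.2·I_D.
Substituting gives 2.42·I_D² − 9.63·I_D + 7.7 = 0, with roots I_D = 1.11 or 2.87 mA.
The root I_D = 2.87 mA gives V_GS = -1.4 V ≤ V_t, so take I_D = 1.11 mA.
Then V_GS = 2.49 V and V_DS = V_DD − I_D(R_D+R_S) = 16 − 1.11×7.8 = 7.37 V.
Saturation requires V_DS ≥ V_GS − V_t = 1.49 V; 7.37 ≥ 1.49 ✓.

I_D ≈ 1.1 mA, V_DS ≈ 7.4 V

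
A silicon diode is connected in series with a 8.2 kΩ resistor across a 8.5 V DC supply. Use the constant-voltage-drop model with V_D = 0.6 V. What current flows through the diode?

I ≈ 0.96 mA

KVL around the loop: 8.5 = V_D + I·R = 0.6 + I × 8.2 kΩ.
So I = (8.5 − 0.6) / 8.2 kΩ = 7.9 / 8.2 = 0.963 mA.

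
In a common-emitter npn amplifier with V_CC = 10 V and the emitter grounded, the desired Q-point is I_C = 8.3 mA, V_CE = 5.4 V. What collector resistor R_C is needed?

R_C ≈ 0.55 kΩ

Collector loop: V_CC = I_C·R_C + V_CE.
R_C = (V_CC − V_CE)/I_C = (10 − 5.4)/8.3 = 0.554 kΩ.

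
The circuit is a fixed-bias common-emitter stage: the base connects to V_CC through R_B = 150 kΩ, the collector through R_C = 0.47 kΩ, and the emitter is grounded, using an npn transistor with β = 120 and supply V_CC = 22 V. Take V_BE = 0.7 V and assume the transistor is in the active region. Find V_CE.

V_CE ≈ 14 V

Base loop: V_CC = I_B·R_B + V_BE, so I_B = (22 − 0.7)/150 kΩ = 0.142 mA.
In the active region I_C = β·I_B = 120 × 0.142 = 17 mA.
Collector loop: V_CE = V_CC − I_C·R_C = 22 − 17×0.47 = 14 V.
Since V_CE = 14 V > V_CE(sat) ≈ 0.2 V, the transistor is in the active region as assumed.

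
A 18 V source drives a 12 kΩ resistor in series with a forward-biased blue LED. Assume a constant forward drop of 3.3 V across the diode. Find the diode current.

KVL around the loop: 18 = V_D + I·R = 3.3 + I × 12 kΩ.
So I = (18 − 3.3) / 12 kΩ = 14.7 / 12 = 1.22 mA.

I ≈ 1.2 mA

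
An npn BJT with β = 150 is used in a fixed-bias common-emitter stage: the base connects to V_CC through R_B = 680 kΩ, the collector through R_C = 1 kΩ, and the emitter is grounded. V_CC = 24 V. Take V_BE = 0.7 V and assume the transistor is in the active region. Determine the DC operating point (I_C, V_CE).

Base loop: V_CC = I_B·R_B + V_BE, so I_B = (24 − 0.7)/680 kΩ = 0.0343 mA.
In the active region I_C = β·I_B = 150 × 0.0343 = 5.14 mA.
Collector loop: V_CE = V_CC − I_C·R_C = 24 − 5.14×1 = 18.9 V.
Since V_CE = 18.9 V > V_CE(sat) ≈ 0.2 V, the transistor is in the active region as assumed.

I_C ≈ 5.1 mA, V_CE ≈ 19 V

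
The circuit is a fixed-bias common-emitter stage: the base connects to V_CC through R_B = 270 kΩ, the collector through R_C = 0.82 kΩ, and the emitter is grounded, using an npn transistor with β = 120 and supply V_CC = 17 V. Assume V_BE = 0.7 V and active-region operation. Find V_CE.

Base loop: V_CC = I_B·R_B + V_BE, so I_B = (17 − 0.7)/270 kΩ = 0.0604 mA.
In the active region I_C = β·I_B = 120 × 0.0604 = 7.24 mA.
Collector loop: V_CE = V_CC − I_C·R_C = 17 − 7.24×0.82 = 11.1 V.
Since V_CE = 11.1 V > V_CE(sat) ≈ 0.2 V, the transistor is in the active region as assumed.

V_CE ≈ 11 V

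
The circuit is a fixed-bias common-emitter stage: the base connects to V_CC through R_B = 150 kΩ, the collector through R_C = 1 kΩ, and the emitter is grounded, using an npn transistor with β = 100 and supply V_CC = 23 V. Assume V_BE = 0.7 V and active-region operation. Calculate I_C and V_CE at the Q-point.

I_C ≈ 15 mA, V_CE ≈ 8.1 V

Base loop: V_CC = I_B·R_B + V_BE, so I_B = (23 − 0.7)/150 kΩ = 0.149 mA.
In the active region I_C = β·I_B = 100 × 0.149 = 14.9 mA.
Collector loop: V_CE = V_CC − I_C·R_C = 23 − 14.9×1 = 8.13 V.
Since V_CE = 8.13 V > V_CE(sat) ≈ 0.2 V, the transistor is in the active region as assumed.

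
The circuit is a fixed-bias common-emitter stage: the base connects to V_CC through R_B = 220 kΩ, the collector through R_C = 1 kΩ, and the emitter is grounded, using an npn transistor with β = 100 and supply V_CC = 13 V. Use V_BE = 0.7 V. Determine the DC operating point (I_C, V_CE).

Base loop: V_CC = I_B·R_B + V_BE, so I_B = (13 − 0.7)/220 kΩ = 0.0559 mA.
In the active region I_C = β·I_B = 100 × 0.0559 = 5.59 mA.
Collector loop: V_CE = V_CC − I_C·R_C = 13 − 5.59×1 = 7.41 V.
Since V_CE = 7.41 V > V_CE(sat) ≈ 0.2 V, the transistor is in the active region as assumed.

I_C ≈ 5.6 mA, V_CE ≈ 7.4 V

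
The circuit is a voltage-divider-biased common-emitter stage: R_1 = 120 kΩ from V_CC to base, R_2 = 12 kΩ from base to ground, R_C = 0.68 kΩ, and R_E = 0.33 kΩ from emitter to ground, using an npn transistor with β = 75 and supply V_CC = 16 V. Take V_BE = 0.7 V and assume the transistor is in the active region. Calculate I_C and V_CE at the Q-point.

I_C ≈ 1.6 mA, V_CE ≈ 14 V

Thevenize the base divider: V_Th = V_CC·R_2/(R_1+R_2) = 16×12/132 = 1.45 V, R_Th = R_1‖R_2 = 10.9 kΩ.
Base-emitter loop: V_Th = I_B·R_Th + V_BE + (β+1)I_B·R_E, so I_B = (1.45 − 0.7) / (10.9 + 76×0.33) = 0.021 mA.
I_C = β·I_B = 75×0.021 = 1.57 mA, and I_E = (β+1)I_B = 1.59 mA.
V_CE = V_CC − I_C·R_C − I_E·R_E = 16 − 1.57×0.68 − 1.59×0.33 = 14.4 V.
V_CE = 14.4 V > 0.2 V confirms active-region operation.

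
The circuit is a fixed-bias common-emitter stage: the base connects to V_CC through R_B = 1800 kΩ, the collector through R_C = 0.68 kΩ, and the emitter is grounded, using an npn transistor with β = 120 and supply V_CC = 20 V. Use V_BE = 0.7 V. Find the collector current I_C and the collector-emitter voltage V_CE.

I_C ≈ 1.3 mA, V_CE ≈ 19 V

Base loop: V_CC = I_B·R_B + V_BE, so I_B = (20 − 0.7)/1800 kΩ = 0.0107 mA.
In the active region I_C = β·I_B = 120 × 0.0107 = 1.29 mA.
Collector loop: V_CE = V_CC − I_C·R_C = 20 − 1.29×0.68 = 19.1 V.
Since V_CE = 19.1 V > V_CE(sat) ≈ 0.2 V, the transistor is in the active region as assumed.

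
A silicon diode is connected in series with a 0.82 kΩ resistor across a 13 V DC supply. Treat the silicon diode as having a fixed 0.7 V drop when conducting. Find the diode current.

KVL around the loop: 13 = V_D + I·R = 0.7 + I × 0.82 kΩ.
So I = (13 − 0.7) / 0.82 kΩ = 12.3 / 0.82 = 15 mA.

I ≈ 15 mA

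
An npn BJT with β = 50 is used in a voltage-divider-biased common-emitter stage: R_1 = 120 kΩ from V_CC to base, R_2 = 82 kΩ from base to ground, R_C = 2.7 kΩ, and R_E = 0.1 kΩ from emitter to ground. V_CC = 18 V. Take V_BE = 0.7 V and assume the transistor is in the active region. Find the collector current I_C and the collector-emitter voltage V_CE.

I_C ≈ 6.1 mA, V_CE ≈ 0.8 V

Thevenize the base divider: V_Th = V_CC·R_2/(R_1+R_2) = 18×82/202 = 7.31 V, R_Th = R_1‖R_2 = 48.7 kΩ.
Base-emitter loop: V_Th = I_B·R_Th + V_BE + (β+1)I_B·R_E, so I_B = (7.31 − 0.7) / (48.7 + 51×0.1) = 0.123 mA.
I_C = β·I_B = 50×0.123 = 6.14 mA, and I_E = (β+1)I_B = 6.26 mA.
V_CE = V_CC − I_C·R_C − I_E·R_E = 18 − 6.14×2.7 − 6.26×0.1 = 0.799 V.
V_CE = 0.799 V > 0.2 V confirms active-region operation.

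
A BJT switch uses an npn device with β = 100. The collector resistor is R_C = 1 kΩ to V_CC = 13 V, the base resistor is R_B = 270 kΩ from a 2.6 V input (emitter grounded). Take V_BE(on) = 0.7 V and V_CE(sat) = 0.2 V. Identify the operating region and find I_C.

active; I_C ≈ 0.7 mA

Assume active. Base-emitter loop: I_B = (V_BB − V_BE)/R_B = (2.6 − 0.7)/270 = 0.00704 mA.
I_C = β·I_B = 100×0.00704 = 0.704 mA.
V_CE = V_CC − I_C·R_C = 13 − 0.704×1 = 12.3 V > V_CE(sat), so the active-region assumption holds.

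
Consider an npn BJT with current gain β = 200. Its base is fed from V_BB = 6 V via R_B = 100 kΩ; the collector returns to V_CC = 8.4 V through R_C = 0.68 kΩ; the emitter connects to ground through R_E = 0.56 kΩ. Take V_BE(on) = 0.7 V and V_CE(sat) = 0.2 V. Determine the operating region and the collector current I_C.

active; I_C ≈ 5 mA

Assume active. Base-emitter loop: I_B = (V_BB − V_BE)/(R_B + (β+1)R_E) = (6 − 0.7)/(100 + 201×0.56) = 0.0249 mA.
I_C = β·I_B = 200×0.0249 = 4.99 mA.
V_CE = V_CC − I_C·R_C − I_E·R_E = 8.4 − 4.99×0.68 − 5.01×0.56 = 2.2 V > V_CE(sat), so the active-region assumption holds.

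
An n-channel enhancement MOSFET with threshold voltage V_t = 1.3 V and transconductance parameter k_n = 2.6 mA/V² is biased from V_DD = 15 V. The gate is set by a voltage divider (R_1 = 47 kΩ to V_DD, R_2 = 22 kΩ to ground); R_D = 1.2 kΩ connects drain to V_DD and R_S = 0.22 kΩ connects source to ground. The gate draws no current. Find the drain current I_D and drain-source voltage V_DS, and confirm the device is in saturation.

I_D ≈ 6 mA, V_DS ≈ 6.4 V

V_G = V_DD·R_2/(R_1+R_2) = 15×22/69 = 4.78 V.
Assume saturation: I_D = (k_n/2)(V_GS − V_t)² with V_GS = V_G − I_D·R_S = 4.78 − 0.22·I_D.
Substituting gives 0.0629·I_D² − 2.99·I_D + 15.8 = 0, with roots I_D = 6.04 or 41.5 mA.
The root I_D = 41.5 mA gives V_GS = -4.35 V ≤ V_t, so take I_D = 6.04 mA.
Then V_GS = 3.45 V and V_DS = V_DD − I_D(R_D+R_S) = 15 − 6.04×1.42 = 6.43 V.
Saturation requires V_DS ≥ V_GS − V_t = 2.15 V; 6.43 ≥ 2.15 ✓.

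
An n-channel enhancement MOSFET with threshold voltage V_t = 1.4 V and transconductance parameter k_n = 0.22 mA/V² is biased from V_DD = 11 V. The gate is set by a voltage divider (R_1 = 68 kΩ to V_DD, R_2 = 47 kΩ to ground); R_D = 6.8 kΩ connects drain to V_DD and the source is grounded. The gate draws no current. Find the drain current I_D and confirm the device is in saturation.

I_D ≈ 1.1 mA

V_G = V_DD·R_2/(R_1+R_2) = 11×47/115 = 4.5 V. With the source grounded, V_GS = V_G = 4.5 V.
Assume saturation: I_D = (k_n/2)(V_GS − V_t)² = (0.22/2)×(4.5 − 1.4)² = 0.11×3.1² = 1.05 mA.
V_DS = V_DD − I_D·R_D = 11 − 1.05×6.8 = 3.83 V.
Saturation requires V_DS ≥ V_GS − V_t = 3.1 V; 3.83 ≥ 3.1 ✓.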